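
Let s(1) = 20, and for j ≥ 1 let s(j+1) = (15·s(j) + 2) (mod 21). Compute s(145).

14

Computing terms: s(1) = 20; s(2) = 8; s(3) = 17; s(4) = 5; s(5) = 14; s(6) = 2; s(7) = 11; s(8) = 20.
The sequence repeats with period 7.
So s(145) = s(1 + ((145-1) mod 7)) = s(5) = 14.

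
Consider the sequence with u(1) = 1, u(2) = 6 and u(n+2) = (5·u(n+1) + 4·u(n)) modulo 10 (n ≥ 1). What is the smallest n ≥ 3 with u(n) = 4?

u(1) = 1; u(2) = 6; u(3) = 4; u(4) = 4; u(5) = 6; u(6) = 6; u(7) = 4.
Since (u(6), u(7)) = (u(2), u(3)) = (6, 4) (two consecutive terms determine the rest), the sequence is eventually periodic: after a pre-period of length 1 it cycles with period 4.
The value 4 first appears (with n ≥ 3) at u(3).

3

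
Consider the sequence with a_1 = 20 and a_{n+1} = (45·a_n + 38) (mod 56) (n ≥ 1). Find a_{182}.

42

Computing terms: a_1 = 20; a_2 = 42; a_3 = 24; a_4 = 54; a_5 = 4; a_6 = 50; a_7 = 48; a_8 = 14; a_9 = 52; a_{10} = 26; a_{11} = 32; a_{12} = 22; a_{13} = 20.
Since a_{13} = a_1 = 20, the sequence is periodic with period 12.
So a_{182} = a_{1 + ((182-1) mod 12)} = a_2 = 42.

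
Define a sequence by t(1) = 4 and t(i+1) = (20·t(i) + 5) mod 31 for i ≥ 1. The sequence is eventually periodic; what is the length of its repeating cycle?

15

t(1) = 4,  t(2) = 23,  t(3) = 0,  t(4) = 5,  t(5) = 12,  t(6) = 28,  t(7) = 7,  t(8) = 21,  t(9) = 22,  t(10) = 11,  t(11) = 8,  t(12) = 10,  t(13) = 19,  t(14) = 13,  t(15) = 17,  t(16) = 4.
Since t(16) = t(1) = 4, the sequence is periodic with period 15.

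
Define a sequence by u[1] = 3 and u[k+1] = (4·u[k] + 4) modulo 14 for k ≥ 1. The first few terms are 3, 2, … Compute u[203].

Listing terms: u[1] = 3, u[2] = 2, u[3] = 12, u[4] = 10, u[5] = 2.
Since u[5] = u[2] = 2, the sequence is eventually periodic: after a pre-period of length 1 it cycles with period 3.
For k ≥ 2, u[k] depends only on (k - 2) mod 3. (203 - 2) mod 3 = 0, so u[203] = u[2] = 2.

2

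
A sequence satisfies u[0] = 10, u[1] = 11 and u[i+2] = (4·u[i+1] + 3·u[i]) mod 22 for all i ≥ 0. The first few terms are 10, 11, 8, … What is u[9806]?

16

Listing terms: u[0] = 10,  u[1] = 11,  u[2] = 8,  u[3] = 21,  u[4] = 20,  u[5] = 11,  u[6] = 16,  u[7] = 9,  u[8] = 18,  u[9] = 11,  u[10] = 10,  u[11] = 7,  u[12] = 14,  u[13] = 11,  u[14] = 20,  u[15] = 3,  u[16] = 6,  u[17] = 11,  u[18] = 18,  u[19] = 17,  u[20] = 12,  u[21] = 11,  u[22] = 14,  u[23] = 1,  u[24] = 2,  u[25] = 11,  u[26] = 6,  u[27] = 13,  u[28] = 4,  u[29] = 11,  u[30] = 12,  u[31] = 15,  u[32] = 8,  u[33] = 11,  u[34] = 2,  u[35] = 19,  u[36] = 16,  u[37] = 11,  u[38] = 4,  u[39] = 5,  u[40] = 10,  u[41] = 11.
The sequence repeats with period 40.
So u[9806] = u[0 + ((9806-0) mod 40)] = u[6] = 16.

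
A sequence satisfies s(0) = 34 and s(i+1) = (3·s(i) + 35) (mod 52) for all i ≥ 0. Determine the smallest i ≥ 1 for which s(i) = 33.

We have s(0) = 34; s(1) = 33; s(2) = 30; s(3) = 21; s(4) = 46; s(5) = 17; s(6) = 34.
Since s(6) = s(0) = 34, the sequence is periodic with period 6.
The value 33 first appears (with i ≥ 1) at s(1).

1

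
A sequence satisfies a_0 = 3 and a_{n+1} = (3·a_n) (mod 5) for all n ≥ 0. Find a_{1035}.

1

Listing terms: a_0 = 3; a_1 = 4; a_2 = 2; a_3 = 1; a_4 = 3.
Since a_4 = a_0 = 3, the sequence is periodic with period 4.
(1035 - 0) mod 4 = 3, so a_{1035} = a_3 = 1.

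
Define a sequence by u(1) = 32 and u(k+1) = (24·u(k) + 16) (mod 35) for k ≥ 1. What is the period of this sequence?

We have u(1) = 32,  u(2) = 14,  u(3) = 2,  u(4) = 29,  u(5) = 12,  u(6) = 24,  u(7) = 32.
Since u(7) = u(1) = 32, the sequence is periodic with period 6.

6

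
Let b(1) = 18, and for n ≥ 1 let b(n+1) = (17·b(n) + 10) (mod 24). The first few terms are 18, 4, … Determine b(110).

4

We have b(1) = 18,  b(2) = 4,  b(3) = 6,  b(4) = 16,  b(5) = 18.
Since b(5) = b(1) = 18, the sequence is periodic with period 4.
(110 - 1) mod 4 = 1, so b(110) = b(2) = 4.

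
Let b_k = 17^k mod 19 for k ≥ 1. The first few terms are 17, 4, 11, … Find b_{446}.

Listing terms: b_1 = 17,  b_2 = 4,  b_3 = 11,  b_4 = 16,  b_5 = 6,  b_6 = 7,  b_7 = 5,  b_8 = 9,  b_9 = 1,  b_{10} = 17.
The sequence repeats with period 9.
(446 - 1) mod 9 = 4, so b_{446} = b_5 = 6.

6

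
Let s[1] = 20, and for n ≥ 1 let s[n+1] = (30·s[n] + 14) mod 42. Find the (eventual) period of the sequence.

Computing terms: s[1] = 20; s[2] = 26; s[3] = 38; s[4] = 20.
The sequence repeats with period 3.

3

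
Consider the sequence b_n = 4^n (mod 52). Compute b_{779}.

b_0 = 1, b_1 = 4, b_2 = 16, b_3 = 12, b_4 = 48, b_5 = 36, b_6 = 40, b_7 = 4.
Since b_7 = b_1 = 4, the sequence is eventually periodic: after a pre-period of length 1 it cycles with period 6.
For n ≥ 1, b_n depends only on (n - 1) mod 6. (779 - 1) mod 6 = 4, so b_{779} = b_5 = 36.

36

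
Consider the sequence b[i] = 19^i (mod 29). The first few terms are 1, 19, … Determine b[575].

Listing terms: b[0] = 1, b[1] = 19, b[2] = 13, b[3] = 15, b[4] = 24, b[5] = 21, b[6] = 22, b[7] = 12, b[8] = 25, b[9] = 11, b[10] = 6, b[11] = 27, b[12] = 20, b[13] = 3, b[14] = 28, b[15] = 10, b[16] = 16, b[17] = 14, b[18] = 5, b[19] = 8, b[20] = 7, b[21] = 17, b[22] = 4, b[23] = 18, b[24] = 23, b[25] = 2, b[26] = 9, b[27] = 26, b[28] = 1.
Since b[28] = b[0] = 1, the sequence is periodic with period 28.
So b[575] = b[0 + ((575-0) mod 28)] = b[15] = 10.

10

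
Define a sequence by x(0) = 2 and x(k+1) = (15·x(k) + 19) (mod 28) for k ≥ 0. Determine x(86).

Computing terms: x(0) = 2, x(1) = 21, x(2) = 26, x(3) = 17, x(4) = 22, x(5) = 13, x(6) = 18, x(7) = 9, x(8) = 14, x(9) = 5, x(10) = 10, x(11) = 1, x(12) = 6, x(13) = 25, x(14) = 2.
The sequence repeats with period 14.
(86 - 0) mod 14 = 2, so x(86) = x(2) = 26.

26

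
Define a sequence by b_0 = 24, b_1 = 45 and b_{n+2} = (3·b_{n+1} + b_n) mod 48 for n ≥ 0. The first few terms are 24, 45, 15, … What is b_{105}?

42

Listing terms: b_0 = 24, b_1 = 45, b_2 = 15, b_3 = 42, b_4 = 45, b_5 = 33, b_6 = 0, b_7 = 33, b_8 = 3, b_9 = 42, b_{10} = 33, b_{11} = 45, b_{12} = 24, b_{13} = 21, b_{14} = 39, b_{15} = 42, b_{16} = 21, b_{17} = 9, b_{18} = 0, b_{19} = 9, b_{20} = 27, b_{21} = 42, b_{22} = 9, b_{23} = 21, b_{24} = 24, b_{25} = 45.
Since (b_{24}, b_{25}) = (b_0, b_1) = (24, 45) (two consecutive terms determine the rest), the sequence is periodic with period 24.
So b_{105} = b_{0 + ((105-0) mod 24)} = b_9 = 42.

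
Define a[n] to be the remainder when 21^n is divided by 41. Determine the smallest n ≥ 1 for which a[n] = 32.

15

a[0] = 1,  a[1] = 21,  a[2] = 31,  a[3] = 36,  a[4] = 18,  a[5] = 9,  a[6] = 25,  a[7] = 33,  a[8] = 37,  a[9] = 39,  a[10] = 40,  a[11] = 20,  a[12] = 10,  a[13] = 5,  a[14] = 23,  a[15] = 32,  a[16] = 16,  a[17] = 8,  a[18] = 4,  a[19] = 2,  a[20] = 1.
The sequence repeats with period 20.
The value 32 first appears (with n ≥ 1) at a[15].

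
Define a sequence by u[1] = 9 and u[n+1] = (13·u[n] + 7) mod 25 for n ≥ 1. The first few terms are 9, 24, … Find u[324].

4

u[1] = 9,  u[2] = 24,  u[3] = 19,  u[4] = 4,  u[5] = 9.
The sequence repeats with period 4.
So u[324] = u[1 + ((324-1) mod 4)] = u[4] = 4.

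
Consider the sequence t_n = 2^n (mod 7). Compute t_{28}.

2

We have t_1 = 2; t_2 = 4; t_3 = 1; t_4 = 2.
Since t_4 = t_1 = 2, the sequence is periodic with period 3.
(28 - 1) mod 3 = 0, so t_{28} = t_1 = 2.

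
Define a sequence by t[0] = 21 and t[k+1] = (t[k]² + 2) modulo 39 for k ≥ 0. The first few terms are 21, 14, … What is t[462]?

t[0] = 21; t[1] = 14; t[2] = 3; t[3] = 11; t[4] = 6; t[5] = 38; t[6] = 3.
Since t[6] = t[2] = 3, the sequence is eventually periodic: after a pre-period of length 2 it cycles with period 4.
For k ≥ 2, t[k] depends only on (k - 2) mod 4. (462 - 2) mod 4 = 0, so t[462] = t[2] = 3.

3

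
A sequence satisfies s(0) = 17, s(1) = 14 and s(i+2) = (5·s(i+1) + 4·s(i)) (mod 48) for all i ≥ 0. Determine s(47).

10

Computing terms: s(0) = 17, s(1) = 14, s(2) = 42, s(3) = 26, s(4) = 10, s(5) = 10, s(6) = 42, s(7) = 10, s(8) = 26, s(9) = 26, s(10) = 42, s(11) = 26.
Since (s(10), s(11)) = (s(2), s(3)) = (42, 26) (two consecutive terms determine the rest), the sequence is eventually periodic: after a pre-period of length 2 it cycles with period 8.
For i ≥ 2, s(i) depends only on (i - 2) mod 8. (47 - 2) mod 8 = 5, so s(47) = s(7) = 10.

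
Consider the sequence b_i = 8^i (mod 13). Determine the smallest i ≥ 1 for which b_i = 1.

We have b_0 = 1,  b_1 = 8,  b_2 = 12,  b_3 = 5,  b_4 = 1.
The sequence repeats with period 4.
The value 1 next appears (with i ≥ 1) at b_4.

4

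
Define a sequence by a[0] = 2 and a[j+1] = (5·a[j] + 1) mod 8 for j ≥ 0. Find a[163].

1

Listing terms: a[0] = 2, a[1] = 3, a[2] = 0, a[3] = 1, a[4] = 6, a[5] = 7, a[6] = 4, a[7] = 5, a[8] = 2.
Since a[8] = a[0] = 2, the sequence is periodic with period 8.
(163 - 0) mod 8 = 3, so a[163] = a[3] = 1.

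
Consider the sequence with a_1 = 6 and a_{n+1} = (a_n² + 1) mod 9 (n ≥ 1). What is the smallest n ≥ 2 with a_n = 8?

a_1 = 6,  a_2 = 1,  a_3 = 2,  a_4 = 5,  a_5 = 8,  a_6 = 2.
Since a_6 = a_3 = 2, the sequence is eventually periodic: after a pre-period of length 2 it cycles with period 3.
The value 8 first appears (with n ≥ 2) at a_5.

5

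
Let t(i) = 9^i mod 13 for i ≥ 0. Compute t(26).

Listing terms: t(0) = 1, t(1) = 9, t(2) = 3, t(3) = 1.
Since t(3) = t(0) = 1, the sequence is periodic with period 3.
(26 - 0) mod 3 = 2, so t(26) = t(2) = 3.

3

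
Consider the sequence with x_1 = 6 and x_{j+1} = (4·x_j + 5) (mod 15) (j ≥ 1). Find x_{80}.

14

x_1 = 6; x_2 = 14; x_3 = 1; x_4 = 9; x_5 = 11; x_6 = 4; x_7 = 6.
The sequence repeats with period 6.
So x_{80} = x_{1 + ((80-1) mod 6)} = x_2 = 14.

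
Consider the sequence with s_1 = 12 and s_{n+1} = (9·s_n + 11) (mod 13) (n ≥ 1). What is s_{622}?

We have s_1 = 12, s_2 = 2, s_3 = 3, s_4 = 12.
Since s_4 = s_1 = 12, the sequence is periodic with period 3.
So s_{622} = s_{1 + ((622-1) mod 3)} = s_1 = 12.

12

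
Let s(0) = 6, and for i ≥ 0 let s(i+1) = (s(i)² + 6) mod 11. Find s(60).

Computing terms: s(0) = 6; s(1) = 9; s(2) = 10; s(3) = 7; s(4) = 0; s(5) = 6.
Since s(5) = s(0) = 6, the sequence is periodic with period 5.
So s(60) = s(0 + ((60-0) mod 5)) = s(0) = 6.

6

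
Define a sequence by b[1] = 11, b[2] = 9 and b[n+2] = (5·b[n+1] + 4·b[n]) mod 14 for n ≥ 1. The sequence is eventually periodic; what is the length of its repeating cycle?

Listing terms: b[1] = 11, b[2] = 9, b[3] = 5, b[4] = 5, b[5] = 3, b[6] = 7, b[7] = 5, b[8] = 11, b[9] = 5, b[10] = 13, b[11] = 1, b[12] = 1, b[13] = 9, b[14] = 7, b[15] = 1, b[16] = 5, b[17] = 1, b[18] = 11, b[19] = 3, b[20] = 3, b[21] = 13, b[22] = 7, b[23] = 3, b[24] = 1, b[25] = 3, b[26] = 5, b[27] = 9, b[28] = 9, b[29] = 11, b[30] = 7, b[31] = 9, b[32] = 3, b[33] = 9, b[34] = 1, b[35] = 13, b[36] = 13, b[37] = 5, b[38] = 7, b[39] = 13, b[40] = 9, b[41] = 13, b[42] = 3, b[43] = 11, b[44] = 11, b[45] = 1, b[46] = 7, b[47] = 11, b[48] = 13, b[49] = 11, b[50] = 9.
Since (b[49], b[50]) = (b[1], b[2]) = (11, 9) (two consecutive terms determine the rest), the sequence is periodic with period 48.

48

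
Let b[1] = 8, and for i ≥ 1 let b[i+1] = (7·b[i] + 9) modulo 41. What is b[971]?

b[1] = 8, b[2] = 24, b[3] = 13, b[4] = 18, b[5] = 12, b[6] = 11, b[7] = 4, b[8] = 37, b[9] = 22, b[10] = 40, b[11] = 2, b[12] = 23, b[13] = 6, b[14] = 10, b[15] = 38, b[16] = 29, b[17] = 7, b[18] = 17, b[19] = 5, b[20] = 3, b[21] = 30, b[22] = 14, b[23] = 25, b[24] = 20, b[25] = 26, b[26] = 27, b[27] = 34, b[28] = 1, b[29] = 16, b[30] = 39, b[31] = 36, b[32] = 15, b[33] = 32, b[34] = 28, b[35] = 0, b[36] = 9, b[37] = 31, b[38] = 21, b[39] = 33, b[40] = 35, b[41] = 8.
Since b[41] = b[1] = 8, the sequence is periodic with period 40.
So b[971] = b[1 + ((971-1) mod 40)] = b[11] = 2.

2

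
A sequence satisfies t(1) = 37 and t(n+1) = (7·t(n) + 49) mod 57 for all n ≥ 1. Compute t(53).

23

We have t(1) = 37,  t(2) = 23,  t(3) = 39,  t(4) = 37.
Since t(4) = t(1) = 37, the sequence is periodic with period 3.
So t(53) = t(1 + ((53-1) mod 3)) = t(2) = 23.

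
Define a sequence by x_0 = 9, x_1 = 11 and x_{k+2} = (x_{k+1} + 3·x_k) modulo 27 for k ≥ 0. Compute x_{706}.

23

x_0 = 9,  x_1 = 11,  x_2 = 11,  x_3 = 17,  x_4 = 23,  x_5 = 20,  x_6 = 8,  x_7 = 14,  x_8 = 11,  x_9 = 26,  x_{10} = 5,  x_{11} = 2,  x_{12} = 17,  x_{13} = 23.
Since (x_{12}, x_{13}) = (x_3, x_4) = (17, 23) (two consecutive terms determine the rest), the sequence is eventually periodic: after a pre-period of length 3 it cycles with period 9.
For k ≥ 3, x_k depends only on (k - 3) mod 9. (706 - 3) mod 9 = 1, so x_{706} = x_4 = 23.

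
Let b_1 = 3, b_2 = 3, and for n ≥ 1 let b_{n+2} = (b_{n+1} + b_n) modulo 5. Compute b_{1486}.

4

b_1 = 3, b_2 = 3, b_3 = 1, b_4 = 4, b_5 = 0, b_6 = 4, b_7 = 4, b_8 = 3, b_9 = 2, b_{10} = 0, b_{11} = 2, b_{12} = 2, b_{13} = 4, b_{14} = 1, b_{15} = 0, b_{16} = 1, b_{17} = 1, b_{18} = 2, b_{19} = 3, b_{20} = 0, b_{21} = 3, b_{22} = 3.
Since (b_{21}, b_{22}) = (b_1, b_2) = (3, 3) (two consecutive terms determine the rest), the sequence is periodic with period 20.
So b_{1486} = b_{1 + ((1486-1) mod 20)} = b_6 = 4.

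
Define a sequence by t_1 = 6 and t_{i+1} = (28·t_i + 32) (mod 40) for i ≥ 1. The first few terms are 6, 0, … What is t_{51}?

32

Computing terms: t_1 = 6, t_2 = 0, t_3 = 32, t_4 = 8, t_5 = 16, t_6 = 0.
Since t_6 = t_2 = 0, the sequence is eventually periodic: after a pre-period of length 1 it cycles with period 4.
For i ≥ 2, t_i depends only on (i - 2) mod 4. (51 - 2) mod 4 = 1, so t_{51} = t_3 = 32.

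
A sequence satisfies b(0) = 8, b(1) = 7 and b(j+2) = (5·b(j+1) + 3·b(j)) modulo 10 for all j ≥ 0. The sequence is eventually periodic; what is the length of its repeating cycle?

Computing terms: b(0) = 8, b(1) = 7, b(2) = 9, b(3) = 6, b(4) = 7, b(5) = 3, b(6) = 6, b(7) = 9, b(8) = 3, b(9) = 2, b(10) = 9, b(11) = 1, b(12) = 2, b(13) = 3, b(14) = 1, b(15) = 4, b(16) = 3, b(17) = 7, b(18) = 4, b(19) = 1, b(20) = 7, b(21) = 8, b(22) = 1, b(23) = 9, b(24) = 8, b(25) = 7.
Since (b(24), b(25)) = (b(0), b(1)) = (8, 7) (two consecutive terms determine the rest), the sequence is periodic with period 24.

24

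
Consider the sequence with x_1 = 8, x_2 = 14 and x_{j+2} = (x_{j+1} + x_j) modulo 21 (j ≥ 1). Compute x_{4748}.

Listing terms: x_1 = 8,  x_2 = 14,  x_3 = 1,  x_4 = 15,  x_5 = 16,  x_6 = 10,  x_7 = 5,  x_8 = 15,  x_9 = 20,  x_{10} = 14,  x_{11} = 13,  x_{12} = 6,  x_{13} = 19,  x_{14} = 4,  x_{15} = 2,  x_{16} = 6,  x_{17} = 8,  x_{18} = 14.
Since (x_{17}, x_{18}) = (x_1, x_2) = (8, 14) (two consecutive terms determine the rest), the sequence is periodic with period 16.
(4748 - 1) mod 16 = 11, so x_{4748} = x_{12} = 6.

6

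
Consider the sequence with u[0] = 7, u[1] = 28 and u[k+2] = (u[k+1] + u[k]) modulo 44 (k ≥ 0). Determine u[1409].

21

Listing terms: u[0] = 7,  u[1] = 28,  u[2] = 35,  u[3] = 19,  u[4] = 10,  u[5] = 29,  u[6] = 39,  u[7] = 24,  u[8] = 19,  u[9] = 43,  u[10] = 18,  u[11] = 17,  u[12] = 35,  u[13] = 8,  u[14] = 43,  u[15] = 7,  u[16] = 6,  u[17] = 13,  u[18] = 19,  u[19] = 32,  u[20] = 7,  u[21] = 39,  u[22] = 2,  u[23] = 41,  u[24] = 43,  u[25] = 40,  u[26] = 39,  u[27] = 35,  u[28] = 30,  u[29] = 21,  u[30] = 7,  u[31] = 28.
Since (u[30], u[31]) = (u[0], u[1]) = (7, 28) (two consecutive terms determine the rest), the sequence is periodic with period 30.
(1409 - 0) mod 30 = 29, so u[1409] = u[29] = 21.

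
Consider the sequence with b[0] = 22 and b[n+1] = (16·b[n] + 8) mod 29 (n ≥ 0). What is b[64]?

Computing terms: b[0] = 22,  b[1] = 12,  b[2] = 26,  b[3] = 18,  b[4] = 6,  b[5] = 17,  b[6] = 19,  b[7] = 22.
Since b[7] = b[0] = 22, the sequence is periodic with period 7.
(64 - 0) mod 7 = 1, so b[64] = b[1] = 12.

12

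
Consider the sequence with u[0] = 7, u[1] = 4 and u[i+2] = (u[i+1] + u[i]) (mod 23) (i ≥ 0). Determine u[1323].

Listing terms: u[0] = 7; u[1] = 4; u[2] = 11; u[3] = 15; u[4] = 3; u[5] = 18; u[6] = 21; u[7] = 16; u[8] = 14; u[9] = 7; u[10] = 21; u[11] = 5; u[12] = 3; u[13] = 8; u[14] = 11; u[15] = 19; u[16] = 7; u[17] = 3; u[18] = 10; u[19] = 13; u[20] = 0; u[21] = 13; u[22] = 13; u[23] = 3; u[24] = 16; u[25] = 19; u[26] = 12; u[27] = 8; u[28] = 20; u[29] = 5; u[30] = 2; u[31] = 7; u[32] = 9; u[33] = 16; u[34] = 2; u[35] = 18; u[36] = 20; u[37] = 15; u[38] = 12; u[39] = 4; u[40] = 16; u[41] = 20; u[42] = 13; u[43] = 10; u[44] = 0; u[45] = 10; u[46] = 10; u[47] = 20; u[48] = 7; u[49] = 4.
Since (u[48], u[49]) = (u[0], u[1]) = (7, 4) (two consecutive terms determine the rest), the sequence is periodic with period 48.
So u[1323] = u[0 + ((1323-0) mod 48)] = u[27] = 8.

8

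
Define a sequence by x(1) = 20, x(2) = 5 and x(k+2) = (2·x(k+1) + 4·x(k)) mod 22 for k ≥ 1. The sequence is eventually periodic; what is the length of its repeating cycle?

10

Computing terms: x(1) = 20, x(2) = 5, x(3) = 2, x(4) = 2, x(5) = 12, x(6) = 10, x(7) = 2, x(8) = 0, x(9) = 8, x(10) = 16, x(11) = 20, x(12) = 16, x(13) = 2, x(14) = 2.
Since (x(13), x(14)) = (x(3), x(4)) = (2, 2) (two consecutive terms determine the rest), the sequence is eventually periodic: after a pre-period of length 2 it cycles with period 10.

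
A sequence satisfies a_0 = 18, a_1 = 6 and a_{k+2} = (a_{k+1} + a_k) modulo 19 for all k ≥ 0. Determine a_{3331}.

6

a_0 = 18; a_1 = 6; a_2 = 5; a_3 = 11; a_4 = 16; a_5 = 8; a_6 = 5; a_7 = 13; a_8 = 18; a_9 = 12; a_{10} = 11; a_{11} = 4; a_{12} = 15; a_{13} = 0; a_{14} = 15; a_{15} = 15; a_{16} = 11; a_{17} = 7; a_{18} = 18; a_{19} = 6.
Since (a_{18}, a_{19}) = (a_0, a_1) = (18, 6) (two consecutive terms determine the rest), the sequence is periodic with period 18.
(3331 - 0) mod 18 = 1, so a_{3331} = a_1 = 6.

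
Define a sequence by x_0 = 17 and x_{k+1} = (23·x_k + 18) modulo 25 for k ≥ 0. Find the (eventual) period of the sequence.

20

Listing terms: x_0 = 17; x_1 = 9; x_2 = 0; x_3 = 18; x_4 = 7; x_5 = 4; x_6 = 10; x_7 = 23; x_8 = 22; x_9 = 24; x_{10} = 20; x_{11} = 3; x_{12} = 12; x_{13} = 19; x_{14} = 5; x_{15} = 8; x_{16} = 2; x_{17} = 14; x_{18} = 15; x_{19} = 13; x_{20} = 17.
Since x_{20} = x_0 = 17, the sequence is periodic with period 20.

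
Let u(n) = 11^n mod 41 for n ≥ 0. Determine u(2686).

33

We have u(0) = 1, u(1) = 11, u(2) = 39, u(3) = 19, u(4) = 4, u(5) = 3, u(6) = 33, u(7) = 35, u(8) = 16, u(9) = 12, u(10) = 9, u(11) = 17, u(12) = 23, u(13) = 7, u(14) = 36, u(15) = 27, u(16) = 10, u(17) = 28, u(18) = 21, u(19) = 26, u(20) = 40, u(21) = 30, u(22) = 2, u(23) = 22, u(24) = 37, u(25) = 38, u(26) = 8, u(27) = 6, u(28) = 25, u(29) = 29, u(30) = 32, u(31) = 24, u(32) = 18, u(33) = 34, u(34) = 5, u(35) = 14, u(36) = 31, u(37) = 13, u(38) = 20, u(39) = 15, u(40) = 1.
Since u(40) = u(0) = 1, the sequence is periodic with period 40.
So u(2686) = u(0 + ((2686-0) mod 40)) = u(6) = 33.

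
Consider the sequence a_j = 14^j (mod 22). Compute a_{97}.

20

Listing terms: a_0 = 1; a_1 = 14; a_2 = 20; a_3 = 16; a_4 = 4; a_5 = 12; a_6 = 14.
Since a_6 = a_1 = 14, the sequence is eventually periodic: after a pre-period of length 1 it cycles with period 5.
For j ≥ 1, a_j depends only on (j - 1) mod 5. (97 - 1) mod 5 = 1, so a_{97} = a_2 = 20.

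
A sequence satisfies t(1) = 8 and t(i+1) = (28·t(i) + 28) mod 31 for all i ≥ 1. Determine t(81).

12

Computing terms: t(1) = 8,  t(2) = 4,  t(3) = 16,  t(4) = 11,  t(5) = 26,  t(6) = 12,  t(7) = 23,  t(8) = 21,  t(9) = 27,  t(10) = 9,  t(11) = 1,  t(12) = 25,  t(13) = 15,  t(14) = 14,  t(15) = 17,  t(16) = 8.
Since t(16) = t(1) = 8, the sequence is periodic with period 15.
So t(81) = t(1 + ((81-1) mod 15)) = t(6) = 12.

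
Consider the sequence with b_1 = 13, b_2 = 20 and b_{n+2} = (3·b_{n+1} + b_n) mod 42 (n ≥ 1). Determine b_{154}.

Computing terms: b_1 = 13, b_2 = 20, b_3 = 31, b_4 = 29, b_5 = 34, b_6 = 5, b_7 = 7, b_8 = 26, b_9 = 1, b_{10} = 29, b_{11} = 4, b_{12} = 41, b_{13} = 1, b_{14} = 2, b_{15} = 7, b_{16} = 23, b_{17} = 34, b_{18} = 41, b_{19} = 31, b_{20} = 8, b_{21} = 13, b_{22} = 5, b_{23} = 28, b_{24} = 5, b_{25} = 1, b_{26} = 8, b_{27} = 25, b_{28} = 41, b_{29} = 22, b_{30} = 23, b_{31} = 7, b_{32} = 2, b_{33} = 13, b_{34} = 41, b_{35} = 10, b_{36} = 29, b_{37} = 13, b_{38} = 26, b_{39} = 7, b_{40} = 5, b_{41} = 22, b_{42} = 29, b_{43} = 25, b_{44} = 20, b_{45} = 1, b_{46} = 23, b_{47} = 28, b_{48} = 23, b_{49} = 13, b_{50} = 20.
The sequence repeats with period 48.
So b_{154} = b_{1 + ((154-1) mod 48)} = b_{10} = 29.

29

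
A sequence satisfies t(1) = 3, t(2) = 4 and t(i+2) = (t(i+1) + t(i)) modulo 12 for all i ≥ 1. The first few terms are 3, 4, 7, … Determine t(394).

7

Listing terms: t(1) = 3; t(2) = 4; t(3) = 7; t(4) = 11; t(5) = 6; t(6) = 5; t(7) = 11; t(8) = 4; t(9) = 3; t(10) = 7; t(11) = 10; t(12) = 5; t(13) = 3; t(14) = 8; t(15) = 11; t(16) = 7; t(17) = 6; t(18) = 1; t(19) = 7; t(20) = 8; t(21) = 3; t(22) = 11; t(23) = 2; t(24) = 1; t(25) = 3; t(26) = 4.
Since (t(25), t(26)) = (t(1), t(2)) = (3, 4) (two consecutive terms determine the rest), the sequence is periodic with period 24.
(394 - 1) mod 24 = 9, so t(394) = t(10) = 7.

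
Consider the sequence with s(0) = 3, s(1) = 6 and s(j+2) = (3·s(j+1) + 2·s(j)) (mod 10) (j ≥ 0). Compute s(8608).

Computing terms: s(0) = 3, s(1) = 6, s(2) = 4, s(3) = 4, s(4) = 0, s(5) = 8, s(6) = 4, s(7) = 8, s(8) = 2, s(9) = 2, s(10) = 0, s(11) = 4, s(12) = 2, s(13) = 4, s(14) = 6, s(15) = 6, s(16) = 0, s(17) = 2, s(18) = 6, s(19) = 2, s(20) = 8, s(21) = 8, s(22) = 0, s(23) = 6, s(24) = 8, s(25) = 6, s(26) = 4.
Since (s(25), s(26)) = (s(1), s(2)) = (6, 4) (two consecutive terms determine the rest), the sequence is eventually periodic: after a pre-period of length 1 it cycles with period 24.
For j ≥ 1, s(j) depends only on (j - 1) mod 24. (8608 - 1) mod 24 = 15, so s(8608) = s(16) = 0.

0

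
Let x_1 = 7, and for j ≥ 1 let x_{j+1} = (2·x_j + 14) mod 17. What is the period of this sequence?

We have x_1 = 7; x_2 = 11; x_3 = 2; x_4 = 1; x_5 = 16; x_6 = 12; x_7 = 4; x_8 = 5; x_9 = 7.
Since x_9 = x_1 = 7, the sequence is periodic with period 8.

8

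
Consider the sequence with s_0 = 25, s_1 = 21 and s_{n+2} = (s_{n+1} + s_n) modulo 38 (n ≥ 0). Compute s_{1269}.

23

s_0 = 25,  s_1 = 21,  s_2 = 8,  s_3 = 29,  s_4 = 37,  s_5 = 28,  s_6 = 27,  s_7 = 17,  s_8 = 6,  s_9 = 23,  s_{10} = 29,  s_{11} = 14,  s_{12} = 5,  s_{13} = 19,  s_{14} = 24,  s_{15} = 5,  s_{16} = 29,  s_{17} = 34,  s_{18} = 25,  s_{19} = 21.
The sequence repeats with period 18.
So s_{1269} = s_{0 + ((1269-0) mod 18)} = s_9 = 23.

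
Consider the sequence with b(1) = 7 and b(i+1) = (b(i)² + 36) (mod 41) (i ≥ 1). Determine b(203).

b(1) = 7; b(2) = 3; b(3) = 4; b(4) = 11; b(5) = 34; b(6) = 3.
Since b(6) = b(2) = 3, the sequence is eventually periodic: after a pre-period of length 1 it cycles with period 4.
For i ≥ 2, b(i) depends only on (i - 2) mod 4. (203 - 2) mod 4 = 1, so b(203) = b(3) = 4.

4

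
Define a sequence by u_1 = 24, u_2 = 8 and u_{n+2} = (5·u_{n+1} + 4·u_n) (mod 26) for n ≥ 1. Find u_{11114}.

u_1 = 24, u_2 = 8, u_3 = 6, u_4 = 10, u_5 = 22, u_6 = 20, u_7 = 6, u_8 = 6, u_9 = 2, u_{10} = 8, u_{11} = 22, u_{12} = 12, u_{13} = 18, u_{14} = 8, u_{15} = 8, u_{16} = 20, u_{17} = 2, u_{18} = 12, u_{19} = 16, u_{20} = 24, u_{21} = 2, u_{22} = 2, u_{23} = 18, u_{24} = 20, u_{25} = 16, u_{26} = 4, u_{27} = 6, u_{28} = 20, u_{29} = 20, u_{30} = 24, u_{31} = 18, u_{32} = 4, u_{33} = 14, u_{34} = 8, u_{35} = 18, u_{36} = 18, u_{37} = 6, u_{38} = 24, u_{39} = 14, u_{40} = 10, u_{41} = 2, u_{42} = 24, u_{43} = 24, u_{44} = 8.
The sequence repeats with period 42.
So u_{11114} = u_{1 + ((11114-1) mod 42)} = u_{26} = 4.

4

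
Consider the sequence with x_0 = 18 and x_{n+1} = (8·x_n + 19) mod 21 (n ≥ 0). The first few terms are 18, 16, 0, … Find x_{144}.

3

x_0 = 18; x_1 = 16; x_2 = 0; x_3 = 19; x_4 = 3; x_5 = 1; x_6 = 6; x_7 = 4; x_8 = 9; x_9 = 7; x_{10} = 12; x_{11} = 10; x_{12} = 15; x_{13} = 13; x_{14} = 18.
The sequence repeats with period 14.
(144 - 0) mod 14 = 4, so x_{144} = x_4 = 3.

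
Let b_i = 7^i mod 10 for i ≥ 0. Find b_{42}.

b_0 = 1,  b_1 = 7,  b_2 = 9,  b_3 = 3,  b_4 = 1.
Since b_4 = b_0 = 1, the sequence is periodic with period 4.
So b_{42} = b_{0 + ((42-0) mod 4)} = b_2 = 9.

9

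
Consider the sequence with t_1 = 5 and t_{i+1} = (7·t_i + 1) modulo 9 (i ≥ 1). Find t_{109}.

Computing terms: t_1 = 5, t_2 = 0, t_3 = 1, t_4 = 8, t_5 = 3, t_6 = 4, t_7 = 2, t_8 = 6, t_9 = 7, t_{10} = 5.
Since t_{10} = t_1 = 5, the sequence is periodic with period 9.
So t_{109} = t_{1 + ((109-1) mod 9)} = t_1 = 5.

5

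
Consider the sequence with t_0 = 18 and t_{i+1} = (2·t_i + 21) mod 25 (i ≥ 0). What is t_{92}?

Listing terms: t_0 = 18, t_1 = 7, t_2 = 10, t_3 = 16, t_4 = 3, t_5 = 2, t_6 = 0, t_7 = 21, t_8 = 13, t_9 = 22, t_{10} = 15, t_{11} = 1, t_{12} = 23, t_{13} = 17, t_{14} = 5, t_{15} = 6, t_{16} = 8, t_{17} = 12, t_{18} = 20, t_{19} = 11, t_{20} = 18.
The sequence repeats with period 20.
So t_{92} = t_{0 + ((92-0) mod 20)} = t_{12} = 23.

23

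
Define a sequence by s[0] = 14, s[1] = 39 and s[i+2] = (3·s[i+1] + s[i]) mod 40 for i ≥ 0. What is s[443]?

37

Listing terms: s[0] = 14,  s[1] = 39,  s[2] = 11,  s[3] = 32,  s[4] = 27,  s[5] = 33,  s[6] = 6,  s[7] = 11,  s[8] = 39,  s[9] = 8,  s[10] = 23,  s[11] = 37,  s[12] = 14,  s[13] = 39.
The sequence repeats with period 12.
So s[443] = s[0 + ((443-0) mod 12)] = s[11] = 37.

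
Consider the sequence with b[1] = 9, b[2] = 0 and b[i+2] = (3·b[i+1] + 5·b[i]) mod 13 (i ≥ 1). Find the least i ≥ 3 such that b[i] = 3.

b[1] = 9,  b[2] = 0,  b[3] = 6,  b[4] = 5,  b[5] = 6,  b[6] = 4,  b[7] = 3,  b[8] = 3,  b[9] = 11,  b[10] = 9,  b[11] = 4,  b[12] = 5,  b[13] = 9,  b[14] = 0.
The sequence repeats with period 12.
The value 3 first appears (with i ≥ 3) at b[7].

7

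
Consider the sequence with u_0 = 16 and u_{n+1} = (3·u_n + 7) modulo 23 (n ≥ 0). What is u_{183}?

1

We have u_0 = 16, u_1 = 9, u_2 = 11, u_3 = 17, u_4 = 12, u_5 = 20, u_6 = 21, u_7 = 1, u_8 = 10, u_9 = 14, u_{10} = 3, u_{11} = 16.
The sequence repeats with period 11.
(183 - 0) mod 11 = 7, so u_{183} = u_7 = 1.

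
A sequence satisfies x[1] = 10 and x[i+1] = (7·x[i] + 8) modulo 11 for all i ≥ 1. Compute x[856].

2

Computing terms: x[1] = 10; x[2] = 1; x[3] = 4; x[4] = 3; x[5] = 7; x[6] = 2; x[7] = 0; x[8] = 8; x[9] = 9; x[10] = 5; x[11] = 10.
Since x[11] = x[1] = 10, the sequence is periodic with period 10.
(856 - 1) mod 10 = 5, so x[856] = x[6] = 2.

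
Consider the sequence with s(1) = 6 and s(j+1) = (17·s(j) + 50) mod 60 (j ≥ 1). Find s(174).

s(1) = 6, s(2) = 32, s(3) = 54, s(4) = 8, s(5) = 6.
Since s(5) = s(1) = 6, the sequence is periodic with period 4.
So s(174) = s(1 + ((174-1) mod 4)) = s(2) = 32.

32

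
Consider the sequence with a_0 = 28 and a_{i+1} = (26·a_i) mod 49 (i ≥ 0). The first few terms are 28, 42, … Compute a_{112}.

Listing terms: a_0 = 28; a_1 = 42; a_2 = 14; a_3 = 21; a_4 = 7; a_5 = 35; a_6 = 28.
Since a_6 = a_0 = 28, the sequence is periodic with period 6.
So a_{112} = a_{0 + ((112-0) mod 6)} = a_4 = 7.

7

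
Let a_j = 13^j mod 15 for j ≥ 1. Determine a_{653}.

Listing terms: a_1 = 13; a_2 = 4; a_3 = 7; a_4 = 1; a_5 = 13.
The sequence repeats with period 4.
So a_{653} = a_{1 + ((653-1) mod 4)} = a_1 = 13.

13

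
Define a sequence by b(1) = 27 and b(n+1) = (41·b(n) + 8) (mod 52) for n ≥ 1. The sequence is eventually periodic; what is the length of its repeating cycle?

b(1) = 27,  b(2) = 23,  b(3) = 15,  b(4) = 51,  b(5) = 19,  b(6) = 7,  b(7) = 35,  b(8) = 39,  b(9) = 47,  b(10) = 11,  b(11) = 43,  b(12) = 3,  b(13) = 27.
Since b(13) = b(1) = 27, the sequence is periodic with period 12.

12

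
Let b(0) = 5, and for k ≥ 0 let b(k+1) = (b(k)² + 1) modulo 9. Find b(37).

8

Listing terms: b(0) = 5, b(1) = 8, b(2) = 2, b(3) = 5.
Since b(3) = b(0) = 5, the sequence is periodic with period 3.
(37 - 0) mod 3 = 1, so b(37) = b(1) = 8.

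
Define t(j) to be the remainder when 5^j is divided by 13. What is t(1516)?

Listing terms: t(0) = 1,  t(1) = 5,  t(2) = 12,  t(3) = 8,  t(4) = 1.
Since t(4) = t(0) = 1, the sequence is periodic with period 4.
So t(1516) = t(0 + ((1516-0) mod 4)) = t(0) = 1.

1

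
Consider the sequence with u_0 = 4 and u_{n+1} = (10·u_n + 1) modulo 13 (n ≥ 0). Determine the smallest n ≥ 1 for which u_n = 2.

1

u_0 = 4, u_1 = 2, u_2 = 8, u_3 = 3, u_4 = 5, u_5 = 12, u_6 = 4.
The sequence repeats with period 6.
The value 2 first appears (with n ≥ 1) at u_1.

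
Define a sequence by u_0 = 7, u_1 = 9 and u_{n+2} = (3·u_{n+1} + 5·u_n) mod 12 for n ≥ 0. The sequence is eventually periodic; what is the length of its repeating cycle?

12

Listing terms: u_0 = 7; u_1 = 9; u_2 = 2; u_3 = 3; u_4 = 7; u_5 = 0; u_6 = 11; u_7 = 9; u_8 = 10; u_9 = 3; u_{10} = 11; u_{11} = 0; u_{12} = 7; u_{13} = 9.
The sequence repeats with period 12.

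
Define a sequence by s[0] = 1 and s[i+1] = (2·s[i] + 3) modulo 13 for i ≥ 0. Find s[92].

s[0] = 1; s[1] = 5; s[2] = 0; s[3] = 3; s[4] = 9; s[5] = 8; s[6] = 6; s[7] = 2; s[8] = 7; s[9] = 4; s[10] = 11; s[11] = 12; s[12] = 1.
Since s[12] = s[0] = 1, the sequence is periodic with period 12.
So s[92] = s[0 + ((92-0) mod 12)] = s[8] = 7.

7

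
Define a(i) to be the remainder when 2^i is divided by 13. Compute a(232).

3

Computing terms: a(1) = 2,  a(2) = 4,  a(3) = 8,  a(4) = 3,  a(5) = 6,  a(6) = 12,  a(7) = 11,  a(8) = 9,  a(9) = 5,  a(10) = 10,  a(11) = 7,  a(12) = 1,  a(13) = 2.
The sequence repeats with period 12.
So a(232) = a(1 + ((232-1) mod 12)) = a(4) = 3.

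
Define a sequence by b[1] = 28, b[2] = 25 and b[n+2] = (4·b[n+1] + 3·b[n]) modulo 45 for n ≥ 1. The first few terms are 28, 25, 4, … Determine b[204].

b[1] = 28,  b[2] = 25,  b[3] = 4,  b[4] = 1,  b[5] = 16,  b[6] = 22,  b[7] = 1,  b[8] = 25,  b[9] = 13,  b[10] = 37,  b[11] = 7,  b[12] = 4,  b[13] = 37,  b[14] = 25,  b[15] = 31,  b[16] = 19,  b[17] = 34,  b[18] = 13,  b[19] = 19,  b[20] = 25,  b[21] = 22,  b[22] = 28,  b[23] = 43,  b[24] = 31,  b[25] = 28,  b[26] = 25.
Since (b[25], b[26]) = (b[1], b[2]) = (28, 25) (two consecutive terms determine the rest), the sequence is periodic with period 24.
(204 - 1) mod 24 = 11, so b[204] = b[12] = 4.

4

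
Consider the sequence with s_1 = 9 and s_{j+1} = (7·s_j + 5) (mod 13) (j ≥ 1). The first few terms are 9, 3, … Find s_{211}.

11

Computing terms: s_1 = 9, s_2 = 3, s_3 = 0, s_4 = 5, s_5 = 1, s_6 = 12, s_7 = 11, s_8 = 4, s_9 = 7, s_{10} = 2, s_{11} = 6, s_{12} = 8, s_{13} = 9.
The sequence repeats with period 12.
So s_{211} = s_{1 + ((211-1) mod 12)} = s_7 = 11.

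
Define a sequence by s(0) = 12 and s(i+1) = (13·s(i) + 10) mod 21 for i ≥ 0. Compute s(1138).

19

Listing terms: s(0) = 12; s(1) = 19; s(2) = 5; s(3) = 12.
Since s(3) = s(0) = 12, the sequence is periodic with period 3.
(1138 - 0) mod 3 = 1, so s(1138) = s(1) = 19.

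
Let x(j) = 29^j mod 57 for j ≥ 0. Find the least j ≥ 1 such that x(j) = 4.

Listing terms: x(0) = 1,  x(1) = 29,  x(2) = 43,  x(3) = 50,  x(4) = 25,  x(5) = 41,  x(6) = 49,  x(7) = 53,  x(8) = 55,  x(9) = 56,  x(10) = 28,  x(11) = 14,  x(12) = 7,  x(13) = 32,  x(14) = 16,  x(15) = 8,  x(16) = 4,  x(17) = 2,  x(18) = 1.
Since x(18) = x(0) = 1, the sequence is periodic with period 18.
The value 4 first appears (with j ≥ 1) at x(16).

16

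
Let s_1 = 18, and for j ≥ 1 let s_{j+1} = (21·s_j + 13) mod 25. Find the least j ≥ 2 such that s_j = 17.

4

Computing terms: s_1 = 18, s_2 = 16, s_3 = 24, s_4 = 17, s_5 = 20, s_6 = 8, s_7 = 6, s_8 = 14, s_9 = 7, s_{10} = 10, s_{11} = 23, s_{12} = 21, s_{13} = 4, s_{14} = 22, s_{15} = 0, s_{16} = 13, s_{17} = 11, s_{18} = 19, s_{19} = 12, s_{20} = 15, s_{21} = 3, s_{22} = 1, s_{23} = 9, s_{24} = 2, s_{25} = 5, s_{26} = 18.
Since s_{26} = s_1 = 18, the sequence is periodic with period 25.
The value 17 first appears (with j ≥ 2) at s_4.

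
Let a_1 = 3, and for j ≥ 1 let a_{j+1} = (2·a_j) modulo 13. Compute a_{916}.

Listing terms: a_1 = 3, a_2 = 6, a_3 = 12, a_4 = 11, a_5 = 9, a_6 = 5, a_7 = 10, a_8 = 7, a_9 = 1, a_{10} = 2, a_{11} = 4, a_{12} = 8, a_{13} = 3.
Since a_{13} = a_1 = 3, the sequence is periodic with period 12.
(916 - 1) mod 12 = 3, so a_{916} = a_4 = 11.

11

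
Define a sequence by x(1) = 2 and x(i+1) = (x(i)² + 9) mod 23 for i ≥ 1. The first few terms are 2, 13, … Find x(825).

Listing terms: x(1) = 2, x(2) = 13, x(3) = 17, x(4) = 22, x(5) = 10, x(6) = 17.
Since x(6) = x(3) = 17, the sequence is eventually periodic: after a pre-period of length 2 it cycles with period 3.
For i ≥ 3, x(i) depends only on (i - 3) mod 3. (825 - 3) mod 3 = 0, so x(825) = x(3) = 17.

17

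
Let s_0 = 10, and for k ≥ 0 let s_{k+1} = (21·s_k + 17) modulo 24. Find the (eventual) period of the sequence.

Computing terms: s_0 = 10, s_1 = 11, s_2 = 8, s_3 = 17, s_4 = 14, s_5 = 23, s_6 = 20, s_7 = 5, s_8 = 2, s_9 = 11.
Since s_9 = s_1 = 11, the sequence is eventually periodic: after a pre-period of length 1 it cycles with period 8.

8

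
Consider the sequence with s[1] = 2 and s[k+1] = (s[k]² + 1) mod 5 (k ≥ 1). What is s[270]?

Computing terms: s[1] = 2; s[2] = 0; s[3] = 1; s[4] = 2.
Since s[4] = s[1] = 2, the sequence is periodic with period 3.
So s[270] = s[1 + ((270-1) mod 3)] = s[3] = 1.

1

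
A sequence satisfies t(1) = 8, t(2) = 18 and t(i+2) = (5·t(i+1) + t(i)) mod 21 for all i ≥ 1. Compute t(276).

13

Computing terms: t(1) = 8; t(2) = 18; t(3) = 14; t(4) = 4; t(5) = 13; t(6) = 6; t(7) = 1; t(8) = 11; t(9) = 14; t(10) = 18; t(11) = 20; t(12) = 13; t(13) = 1; t(14) = 18; t(15) = 7; t(16) = 11; t(17) = 20; t(18) = 6; t(19) = 8; t(20) = 4; t(21) = 7; t(22) = 18; t(23) = 13; t(24) = 20; t(25) = 8; t(26) = 18.
Since (t(25), t(26)) = (t(1), t(2)) = (8, 18) (two consecutive terms determine the rest), the sequence is periodic with period 24.
So t(276) = t(1 + ((276-1) mod 24)) = t(12) = 13.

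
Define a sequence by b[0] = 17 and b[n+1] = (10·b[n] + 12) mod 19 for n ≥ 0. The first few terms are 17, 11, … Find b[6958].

18

We have b[0] = 17,  b[1] = 11,  b[2] = 8,  b[3] = 16,  b[4] = 1,  b[5] = 3,  b[6] = 4,  b[7] = 14,  b[8] = 0,  b[9] = 12,  b[10] = 18,  b[11] = 2,  b[12] = 13,  b[13] = 9,  b[14] = 7,  b[15] = 6,  b[16] = 15,  b[17] = 10,  b[18] = 17.
Since b[18] = b[0] = 17, the sequence is periodic with period 18.
So b[6958] = b[0 + ((6958-0) mod 18)] = b[10] = 18.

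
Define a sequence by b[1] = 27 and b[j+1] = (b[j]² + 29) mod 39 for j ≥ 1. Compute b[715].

3

b[1] = 27, b[2] = 17, b[3] = 6, b[4] = 26, b[5] = 3, b[6] = 38, b[7] = 30, b[8] = 32, b[9] = 0, b[10] = 29, b[11] = 12, b[12] = 17.
Since b[12] = b[2] = 17, the sequence is eventually periodic: after a pre-period of length 1 it cycles with period 10.
For j ≥ 2, b[j] depends only on (j - 2) mod 10. (715 - 2) mod 10 = 3, so b[715] = b[5] = 3.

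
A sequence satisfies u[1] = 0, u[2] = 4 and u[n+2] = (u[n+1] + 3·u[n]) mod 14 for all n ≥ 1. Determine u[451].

u[1] = 0,  u[2] = 4,  u[3] = 4,  u[4] = 2,  u[5] = 0,  u[6] = 6,  u[7] = 6,  u[8] = 10,  u[9] = 0,  u[10] = 2,  u[11] = 2,  u[12] = 8,  u[13] = 0,  u[14] = 10,  u[15] = 10,  u[16] = 12,  u[17] = 0,  u[18] = 8,  u[19] = 8,  u[20] = 4,  u[21] = 0,  u[22] = 12,  u[23] = 12,  u[24] = 6,  u[25] = 0,  u[26] = 4.
The sequence repeats with period 24.
(451 - 1) mod 24 = 18, so u[451] = u[19] = 8.

8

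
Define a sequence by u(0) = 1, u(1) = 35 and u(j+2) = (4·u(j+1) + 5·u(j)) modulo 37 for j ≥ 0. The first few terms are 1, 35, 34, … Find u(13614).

We have u(0) = 1; u(1) = 35; u(2) = 34; u(3) = 15; u(4) = 8; u(5) = 33; u(6) = 24; u(7) = 2; u(8) = 17; u(9) = 4; u(10) = 27; u(11) = 17; u(12) = 18; u(13) = 9; u(14) = 15; u(15) = 31; u(16) = 14; u(17) = 26; u(18) = 26; u(19) = 12; u(20) = 30; u(21) = 32; u(22) = 19; u(23) = 14; u(24) = 3; u(25) = 8; u(26) = 10; u(27) = 6; u(28) = 0; u(29) = 30; u(30) = 9; u(31) = 1; u(32) = 12; u(33) = 16; u(34) = 13; u(35) = 21; u(36) = 1; u(37) = 35.
The sequence repeats with period 36.
So u(13614) = u(0 + ((13614-0) mod 36)) = u(6) = 24.

24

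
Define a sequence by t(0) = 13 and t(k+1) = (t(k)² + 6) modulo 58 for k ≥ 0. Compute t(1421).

57

t(0) = 13; t(1) = 1; t(2) = 7; t(3) = 55; t(4) = 15; t(5) = 57; t(6) = 7.
Since t(6) = t(2) = 7, the sequence is eventually periodic: after a pre-period of length 2 it cycles with period 4.
For k ≥ 2, t(k) depends only on (k - 2) mod 4. (1421 - 2) mod 4 = 3, so t(1421) = t(5) = 57.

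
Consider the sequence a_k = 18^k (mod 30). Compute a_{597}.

We have a_1 = 18, a_2 = 24, a_3 = 12, a_4 = 6, a_5 = 18.
Since a_5 = a_1 = 18, the sequence is periodic with period 4.
So a_{597} = a_{1 + ((597-1) mod 4)} = a_1 = 18.

18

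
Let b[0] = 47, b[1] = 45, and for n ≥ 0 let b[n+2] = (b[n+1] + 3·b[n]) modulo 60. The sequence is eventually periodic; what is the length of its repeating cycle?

24

We have b[0] = 47; b[1] = 45; b[2] = 6; b[3] = 21; b[4] = 39; b[5] = 42; b[6] = 39; b[7] = 45; b[8] = 42; b[9] = 57; b[10] = 3; b[11] = 54; b[12] = 3; b[13] = 45; b[14] = 54; b[15] = 9; b[16] = 51; b[17] = 18; b[18] = 51; b[19] = 45; b[20] = 18; b[21] = 33; b[22] = 27; b[23] = 6; b[24] = 27; b[25] = 45; b[26] = 6.
Since (b[25], b[26]) = (b[1], b[2]) = (45, 6) (two consecutive terms determine the rest), the sequence is eventually periodic: after a pre-period of length 1 it cycles with period 24.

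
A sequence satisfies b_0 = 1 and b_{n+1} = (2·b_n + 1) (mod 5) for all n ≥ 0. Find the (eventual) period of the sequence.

Computing terms: b_0 = 1; b_1 = 3; b_2 = 2; b_3 = 0; b_4 = 1.
Since b_4 = b_0 = 1, the sequence is periodic with period 4.

4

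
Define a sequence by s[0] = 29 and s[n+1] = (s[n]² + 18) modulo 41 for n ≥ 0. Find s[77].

Listing terms: s[0] = 29, s[1] = 39, s[2] = 22, s[3] = 10, s[4] = 36, s[5] = 2, s[6] = 22.
Since s[6] = s[2] = 22, the sequence is eventually periodic: after a pre-period of length 2 it cycles with period 4.
For n ≥ 2, s[n] depends only on (n - 2) mod 4. (77 - 2) mod 4 = 3, so s[77] = s[5] = 2.

2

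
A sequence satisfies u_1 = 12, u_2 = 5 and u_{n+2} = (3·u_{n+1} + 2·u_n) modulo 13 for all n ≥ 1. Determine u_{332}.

12

u_1 = 12,  u_2 = 5,  u_3 = 0,  u_4 = 10,  u_5 = 4,  u_6 = 6,  u_7 = 0,  u_8 = 12,  u_9 = 10,  u_{10} = 2,  u_{11} = 0,  u_{12} = 4,  u_{13} = 12,  u_{14} = 5.
The sequence repeats with period 12.
(332 - 1) mod 12 = 7, so u_{332} = u_8 = 12.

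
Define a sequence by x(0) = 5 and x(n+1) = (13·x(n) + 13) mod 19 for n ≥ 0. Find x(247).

Computing terms: x(0) = 5; x(1) = 2; x(2) = 1; x(3) = 7; x(4) = 9; x(5) = 16; x(6) = 12; x(7) = 17; x(8) = 6; x(9) = 15; x(10) = 18; x(11) = 0; x(12) = 13; x(13) = 11; x(14) = 4; x(15) = 8; x(16) = 3; x(17) = 14; x(18) = 5.
Since x(18) = x(0) = 5, the sequence is periodic with period 18.
(247 - 0) mod 18 = 13, so x(247) = x(13) = 11.

11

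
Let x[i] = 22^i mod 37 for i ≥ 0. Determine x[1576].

We have x[0] = 1,  x[1] = 22,  x[2] = 3,  x[3] = 29,  x[4] = 9,  x[5] = 13,  x[6] = 27,  x[7] = 2,  x[8] = 7,  x[9] = 6,  x[10] = 21,  x[11] = 18,  x[12] = 26,  x[13] = 17,  x[14] = 4,  x[15] = 14,  x[16] = 12,  x[17] = 5,  x[18] = 36,  x[19] = 15,  x[20] = 34,  x[21] = 8,  x[22] = 28,  x[23] = 24,  x[24] = 10,  x[25] = 35,  x[26] = 30,  x[27] = 31,  x[28] = 16,  x[29] = 19,  x[30] = 11,  x[31] = 20,  x[32] = 33,  x[33] = 23,  x[34] = 25,  x[35] = 32,  x[36] = 1.
Since x[36] = x[0] = 1, the sequence is periodic with period 36.
So x[1576] = x[0 + ((1576-0) mod 36)] = x[28] = 16.

16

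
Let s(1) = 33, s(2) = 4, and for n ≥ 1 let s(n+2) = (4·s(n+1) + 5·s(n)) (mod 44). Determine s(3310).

36

Computing terms: s(1) = 33; s(2) = 4; s(3) = 5; s(4) = 40; s(5) = 9; s(6) = 16; s(7) = 21; s(8) = 32; s(9) = 13; s(10) = 36; s(11) = 33; s(12) = 4.
Since (s(11), s(12)) = (s(1), s(2)) = (33, 4) (two consecutive terms determine the rest), the sequence is periodic with period 10.
So s(3310) = s(1 + ((3310-1) mod 10)) = s(10) = 36.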